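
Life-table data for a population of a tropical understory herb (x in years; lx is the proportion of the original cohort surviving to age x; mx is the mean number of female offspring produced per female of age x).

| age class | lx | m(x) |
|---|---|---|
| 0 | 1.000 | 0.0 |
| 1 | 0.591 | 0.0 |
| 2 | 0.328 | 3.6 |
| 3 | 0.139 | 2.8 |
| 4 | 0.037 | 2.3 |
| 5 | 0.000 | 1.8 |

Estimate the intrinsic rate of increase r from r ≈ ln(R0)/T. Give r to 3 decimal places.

R0 = Σ lx·mx = 0 + 0 + 1.1808 + 0.3892 + 0.0851 + 0 = 1.6551
Σ x·lx·mx = 3.8696; T = 3.8696/1.6551 = 2.33799…
r ≈ ln(R0)/T = ln(1.6551)/2.33799… = 0.21551… → 0.216

0.216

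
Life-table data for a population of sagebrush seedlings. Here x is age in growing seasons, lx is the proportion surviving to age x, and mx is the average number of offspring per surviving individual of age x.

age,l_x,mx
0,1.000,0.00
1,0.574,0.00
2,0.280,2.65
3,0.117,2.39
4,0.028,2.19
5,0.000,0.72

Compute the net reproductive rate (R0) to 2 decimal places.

1.08

lx·mx by age: 0, 0, 0.742, 0.27963, 0.06132, 0
R0 = Σ lx·mx = 1.08295 → 1.08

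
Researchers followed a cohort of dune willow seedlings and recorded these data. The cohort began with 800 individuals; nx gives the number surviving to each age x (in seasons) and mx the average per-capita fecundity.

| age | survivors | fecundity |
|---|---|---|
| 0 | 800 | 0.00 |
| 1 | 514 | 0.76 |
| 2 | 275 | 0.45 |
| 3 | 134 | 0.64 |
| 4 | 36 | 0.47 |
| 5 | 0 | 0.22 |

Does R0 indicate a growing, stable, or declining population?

declining

lx = nx/n0 = nx/800: 1, 0.6425, 0.34375, 0.1675, 0.045, 0
R0 = Σ lx·mx = 0 + 0.4883 + 0.154688… + 0.1072 + 0.02115 + 0 = 0.771338…
R0 < 1, so the population is declining.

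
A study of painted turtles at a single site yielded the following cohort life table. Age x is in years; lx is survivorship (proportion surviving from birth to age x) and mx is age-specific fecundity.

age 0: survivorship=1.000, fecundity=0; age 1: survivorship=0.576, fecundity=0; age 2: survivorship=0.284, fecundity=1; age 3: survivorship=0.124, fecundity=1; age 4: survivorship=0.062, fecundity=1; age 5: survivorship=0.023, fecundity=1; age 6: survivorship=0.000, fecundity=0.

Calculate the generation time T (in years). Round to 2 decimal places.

2.64

lx·mx: 0, 0, 0.284, 0.124, 0.062, 0.023, 0 → R0 = 0.493
x·lx·mx: 0, 0, 0.568, 0.372, 0.248, 0.115, 0 → Σ = 1.303
T = 1.303 / 0.493 = 2.643002… → 2.64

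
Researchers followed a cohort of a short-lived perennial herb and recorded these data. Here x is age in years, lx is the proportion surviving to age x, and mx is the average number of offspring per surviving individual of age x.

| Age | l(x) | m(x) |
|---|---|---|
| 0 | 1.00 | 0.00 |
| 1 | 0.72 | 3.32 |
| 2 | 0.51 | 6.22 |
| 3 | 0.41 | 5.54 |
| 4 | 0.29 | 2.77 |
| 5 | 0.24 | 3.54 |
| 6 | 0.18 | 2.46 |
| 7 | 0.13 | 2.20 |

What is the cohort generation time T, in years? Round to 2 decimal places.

lx·mx: 0, 2.3904, 3.1722, 2.2714, 0.8033, 0.8496, 0.4428, 0.286 → R0 = 10.2157
x·lx·mx: 0, 2.3904, 6.3444, 6.8142, 3.2132, 4.248, 2.6568, 2.002 → Σ = 27.669
T = 27.669 / 10.2157 = 2.708478… → 2.71

2.71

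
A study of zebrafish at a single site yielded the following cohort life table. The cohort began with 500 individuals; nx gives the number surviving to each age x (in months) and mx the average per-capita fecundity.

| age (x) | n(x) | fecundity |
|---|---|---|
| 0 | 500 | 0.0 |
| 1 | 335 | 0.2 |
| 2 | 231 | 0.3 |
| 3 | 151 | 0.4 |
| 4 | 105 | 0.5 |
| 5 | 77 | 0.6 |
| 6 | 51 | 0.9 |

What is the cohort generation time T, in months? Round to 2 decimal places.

lx = nx/n0 = nx/500: 1, 0.67, 0.462, 0.302, 0.21, 0.154, 0.102
lx·mx: 0, 0.134, 0.1386, 0.1208, 0.105, 0.0924, 0.0918 → R0 = 0.6826
x·lx·mx: 0, 0.134, 0.2772, 0.3624, 0.42, 0.462, 0.5508 → Σ = 2.2064
T = 2.2064 / 0.6826 = 3.232347… → 3.23

3.23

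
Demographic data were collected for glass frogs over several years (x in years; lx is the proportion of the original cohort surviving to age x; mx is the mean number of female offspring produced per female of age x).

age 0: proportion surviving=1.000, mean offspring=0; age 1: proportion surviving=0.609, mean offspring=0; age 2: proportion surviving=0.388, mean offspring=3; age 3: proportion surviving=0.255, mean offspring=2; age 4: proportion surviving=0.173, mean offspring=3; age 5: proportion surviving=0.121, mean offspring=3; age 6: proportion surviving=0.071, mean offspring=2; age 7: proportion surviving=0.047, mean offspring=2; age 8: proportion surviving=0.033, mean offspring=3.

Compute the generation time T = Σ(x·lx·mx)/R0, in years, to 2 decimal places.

lx·mx: 0, 0, 1.164, 0.51, 0.519, 0.363, 0.142, 0.094, 0.099 → R0 = 2.891
x·lx·mx: 0, 0, 2.328, 1.53, 2.076, 1.815, 0.852, 0.658, 0.792 → Σ = 10.051
T = 10.051 / 2.891 = 3.476652… → 3.48

3.48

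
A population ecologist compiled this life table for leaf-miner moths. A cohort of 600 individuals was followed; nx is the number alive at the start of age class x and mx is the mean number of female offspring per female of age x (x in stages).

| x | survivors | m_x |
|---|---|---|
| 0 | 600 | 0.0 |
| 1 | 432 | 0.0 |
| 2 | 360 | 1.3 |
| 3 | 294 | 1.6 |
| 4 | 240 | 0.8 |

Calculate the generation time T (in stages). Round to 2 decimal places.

lx = nx/n0 = nx/600: 1, 0.72, 0.6, 0.49, 0.4
lx·mx: 0, 0, 0.78, 0.784, 0.32 → R0 = 1.884
x·lx·mx: 0, 0, 1.56, 2.352, 1.28 → Σ = 5.192
T = 5.192 / 1.884 = 2.755839… → 2.76

2.76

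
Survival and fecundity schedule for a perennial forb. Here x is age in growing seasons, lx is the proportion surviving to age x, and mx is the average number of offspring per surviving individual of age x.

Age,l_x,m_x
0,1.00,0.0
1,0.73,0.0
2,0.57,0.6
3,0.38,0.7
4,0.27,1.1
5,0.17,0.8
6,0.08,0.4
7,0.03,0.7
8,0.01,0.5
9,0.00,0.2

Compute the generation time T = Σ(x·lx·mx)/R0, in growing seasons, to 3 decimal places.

3.393

lx·mx: 0, 0, 0.342, 0.266, 0.297, 0.136, 0.032, 0.021, 0.005, 0 → R0 = 1.099
x·lx·mx: 0, 0, 0.684, 0.798, 1.188, 0.68, 0.192, 0.147, 0.04, 0 → Σ = 3.729
T = 3.729 / 1.099 = 3.393085… → 3.393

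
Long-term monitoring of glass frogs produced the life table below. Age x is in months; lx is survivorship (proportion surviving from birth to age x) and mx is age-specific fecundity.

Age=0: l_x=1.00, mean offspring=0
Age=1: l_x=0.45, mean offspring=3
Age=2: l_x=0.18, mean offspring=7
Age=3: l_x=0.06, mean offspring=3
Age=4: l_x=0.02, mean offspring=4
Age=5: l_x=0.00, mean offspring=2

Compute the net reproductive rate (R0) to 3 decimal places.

2.870

lx·mx by age: 0, 1.35, 1.26, 0.18, 0.08, 0
R0 = Σ lx·mx = 2.87 → 2.870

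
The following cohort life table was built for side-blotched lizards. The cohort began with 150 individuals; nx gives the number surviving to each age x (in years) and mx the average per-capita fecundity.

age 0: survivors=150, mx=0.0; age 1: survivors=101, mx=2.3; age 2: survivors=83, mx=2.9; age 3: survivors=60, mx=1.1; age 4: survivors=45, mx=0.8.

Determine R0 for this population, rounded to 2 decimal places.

3.83

lx = nx/n0 = nx/150: 1, 0.67333…, 0.55333…, 0.4, 0.3
lx·mx by age: 0, 1.548667…, 1.604667…, 0.44, 0.24
R0 = Σ lx·mx = 3.833333… → 3.83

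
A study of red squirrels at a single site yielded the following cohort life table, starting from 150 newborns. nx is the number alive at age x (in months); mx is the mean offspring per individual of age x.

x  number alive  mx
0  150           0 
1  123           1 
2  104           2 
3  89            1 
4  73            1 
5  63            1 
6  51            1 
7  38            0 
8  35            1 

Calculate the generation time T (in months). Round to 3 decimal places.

3.114

lx = nx/n0 = nx/150: 1, 0.82, 0.69333…, 0.59333…, 0.48667…, 0.42, 0.34, 0.25333…, 0.23333…
lx·mx: 0, 0.82, 1.386667…, 0.593333…, 0.486667…, 0.42, 0.34, 0, 0.233333… → R0 = 4.28…
x·lx·mx: 0, 0.82, 2.773333…, 1.78…, 1.946667…, 2.1, 2.04, 0, 1.866667… → Σ = 13.326667…
T = 13.326667… / 4.28… = 3.113707… → 3.114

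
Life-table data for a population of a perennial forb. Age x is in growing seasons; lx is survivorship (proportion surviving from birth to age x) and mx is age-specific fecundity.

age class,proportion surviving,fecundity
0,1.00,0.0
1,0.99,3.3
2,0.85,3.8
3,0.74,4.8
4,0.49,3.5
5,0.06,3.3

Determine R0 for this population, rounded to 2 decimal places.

11.96

lx·mx by age: 0, 3.267, 3.23, 3.552, 1.715, 0.198
R0 = Σ lx·mx = 11.962 → 11.96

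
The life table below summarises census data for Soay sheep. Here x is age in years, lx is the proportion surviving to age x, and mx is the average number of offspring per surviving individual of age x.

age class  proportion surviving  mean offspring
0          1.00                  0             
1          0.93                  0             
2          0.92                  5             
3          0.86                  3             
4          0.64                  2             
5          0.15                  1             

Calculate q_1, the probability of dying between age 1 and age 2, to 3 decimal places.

0.011

q_1 = (l_1 − l_2) / l_1 = (0.93 − 0.92) / 0.93
     = 0.01 / 0.93 = 0.010753… → 0.011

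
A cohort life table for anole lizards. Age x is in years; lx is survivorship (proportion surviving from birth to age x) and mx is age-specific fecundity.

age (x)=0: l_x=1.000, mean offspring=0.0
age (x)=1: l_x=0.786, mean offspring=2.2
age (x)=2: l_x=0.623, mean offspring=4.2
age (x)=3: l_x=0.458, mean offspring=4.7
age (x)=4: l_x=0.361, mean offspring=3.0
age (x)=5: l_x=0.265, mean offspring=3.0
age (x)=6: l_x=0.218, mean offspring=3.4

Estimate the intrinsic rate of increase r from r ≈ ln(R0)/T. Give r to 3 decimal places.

0.770

R0 = Σ lx·mx = 0 + 1.7292 + 2.6166 + 2.1526 + 1.083 + 0.795 + 0.7412 = 9.1176
Σ x·lx·mx = 26.1744; T = 26.1744/9.1176 = 2.87076…
r ≈ ln(R0)/T = ln(9.1176)/2.87076… = 0.7699… → 0.770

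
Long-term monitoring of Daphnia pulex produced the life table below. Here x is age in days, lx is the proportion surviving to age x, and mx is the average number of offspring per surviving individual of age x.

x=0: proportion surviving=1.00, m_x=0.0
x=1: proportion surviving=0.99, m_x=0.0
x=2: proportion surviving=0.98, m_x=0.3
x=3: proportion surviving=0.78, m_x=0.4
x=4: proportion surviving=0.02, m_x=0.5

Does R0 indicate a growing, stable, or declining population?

declining

R0 = Σ lx·mx = 0 + 0 + 0.294 + 0.312 + 0.01 = 0.616
R0 < 1, so the population is declining.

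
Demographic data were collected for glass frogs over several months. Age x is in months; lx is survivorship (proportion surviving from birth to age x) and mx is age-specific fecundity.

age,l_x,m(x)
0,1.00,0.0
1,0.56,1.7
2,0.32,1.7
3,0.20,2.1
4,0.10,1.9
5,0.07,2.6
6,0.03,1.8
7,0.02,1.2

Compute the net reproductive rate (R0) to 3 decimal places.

2.366

lx·mx by age: 0, 0.952, 0.544, 0.42, 0.19, 0.182, 0.054, 0.024
R0 = Σ lx·mx = 2.366 → 2.366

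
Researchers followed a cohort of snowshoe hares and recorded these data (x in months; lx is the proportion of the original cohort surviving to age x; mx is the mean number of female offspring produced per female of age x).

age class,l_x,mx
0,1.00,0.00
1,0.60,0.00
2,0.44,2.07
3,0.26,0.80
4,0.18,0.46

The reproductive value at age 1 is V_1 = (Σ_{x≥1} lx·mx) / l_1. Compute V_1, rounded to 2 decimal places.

lx·mx for x ≥ 1: 0, 0.9108, 0.208, 0.0828 → sum = 1.2016
V_1 = 1.2016 / l_1 = 1.2016 / 0.6 = 2.002667… → 2.00

2.00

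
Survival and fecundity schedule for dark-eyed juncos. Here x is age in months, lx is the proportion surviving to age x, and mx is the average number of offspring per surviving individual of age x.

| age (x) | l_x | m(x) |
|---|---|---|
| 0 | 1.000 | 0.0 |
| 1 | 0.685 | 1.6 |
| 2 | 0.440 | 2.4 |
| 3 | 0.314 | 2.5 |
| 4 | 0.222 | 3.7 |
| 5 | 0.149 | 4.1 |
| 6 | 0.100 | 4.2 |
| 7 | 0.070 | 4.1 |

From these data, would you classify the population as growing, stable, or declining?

R0 = Σ lx·mx = 0 + 1.096 + 1.056 + 0.785 + 0.8214 + 0.6109 + 0.42 + 0.287 = 5.0763
R0 > 1, so the population is growing.

growing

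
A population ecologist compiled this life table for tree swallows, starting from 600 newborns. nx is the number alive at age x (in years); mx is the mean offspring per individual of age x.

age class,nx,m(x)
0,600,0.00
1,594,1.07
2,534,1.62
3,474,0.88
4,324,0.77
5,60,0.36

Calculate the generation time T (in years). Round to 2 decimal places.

lx = nx/n0 = nx/600: 1, 0.99, 0.89, 0.79, 0.54, 0.1
lx·mx: 0, 1.0593, 1.4418, 0.6952, 0.4158, 0.036 → R0 = 3.6481
x·lx·mx: 0, 1.0593, 2.8836, 2.0856, 1.6632, 0.18 → Σ = 7.8717
T = 7.8717 / 3.6481 = 2.157753… → 2.16

2.16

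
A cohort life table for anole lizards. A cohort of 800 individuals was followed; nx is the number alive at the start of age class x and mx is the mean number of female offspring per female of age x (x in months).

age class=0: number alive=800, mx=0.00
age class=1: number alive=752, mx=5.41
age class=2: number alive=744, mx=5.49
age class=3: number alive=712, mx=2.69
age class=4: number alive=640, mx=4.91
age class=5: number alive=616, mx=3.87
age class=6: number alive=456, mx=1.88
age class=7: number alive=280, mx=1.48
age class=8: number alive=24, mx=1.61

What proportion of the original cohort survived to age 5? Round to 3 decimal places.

0.770

l_5 = n_5/n_0 = 616/800 = 0.77 → 0.770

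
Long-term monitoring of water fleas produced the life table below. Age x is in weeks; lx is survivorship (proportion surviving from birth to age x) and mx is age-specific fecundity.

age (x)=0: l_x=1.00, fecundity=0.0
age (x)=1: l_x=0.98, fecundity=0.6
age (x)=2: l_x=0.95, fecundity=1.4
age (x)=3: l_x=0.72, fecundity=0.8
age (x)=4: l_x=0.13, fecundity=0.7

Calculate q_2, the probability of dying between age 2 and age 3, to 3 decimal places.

0.242

q_2 = (l_2 − l_3) / l_2 = (0.95 − 0.72) / 0.95
     = 0.23 / 0.95 = 0.242105… → 0.242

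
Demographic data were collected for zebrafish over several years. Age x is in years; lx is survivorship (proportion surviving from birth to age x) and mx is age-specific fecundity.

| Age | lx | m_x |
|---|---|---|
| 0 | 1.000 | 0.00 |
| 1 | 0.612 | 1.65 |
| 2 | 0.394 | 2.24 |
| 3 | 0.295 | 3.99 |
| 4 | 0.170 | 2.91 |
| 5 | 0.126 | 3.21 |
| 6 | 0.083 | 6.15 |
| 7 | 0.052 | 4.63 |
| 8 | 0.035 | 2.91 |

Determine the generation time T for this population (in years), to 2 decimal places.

3.29

lx·mx: 0, 1.0098, 0.88256, 1.17705, 0.4947, 0.40446, 0.51045, 0.24076, 0.10185 → R0 = 4.82163
x·lx·mx: 0, 1.0098, 1.76512, 3.53115, 1.9788, 2.0223, 3.0627, 1.68532, 0.8148 → Σ = 15.86999
T = 15.86999 / 4.82163 = 3.291416… → 3.29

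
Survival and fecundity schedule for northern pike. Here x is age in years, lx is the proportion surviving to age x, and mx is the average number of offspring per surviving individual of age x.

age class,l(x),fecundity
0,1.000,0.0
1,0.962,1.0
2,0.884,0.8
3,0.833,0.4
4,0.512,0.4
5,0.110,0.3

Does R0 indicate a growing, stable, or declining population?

R0 = Σ lx·mx = 0 + 0.962 + 0.7072 + 0.3332 + 0.2048 + 0.033 = 2.2402
R0 > 1, so the population is growing.

growing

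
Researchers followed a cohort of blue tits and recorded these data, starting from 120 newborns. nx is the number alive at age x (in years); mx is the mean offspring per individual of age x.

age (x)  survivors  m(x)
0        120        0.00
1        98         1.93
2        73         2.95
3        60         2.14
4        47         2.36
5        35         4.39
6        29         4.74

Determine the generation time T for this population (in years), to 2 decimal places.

3.25

lx = nx/n0 = nx/120: 1, 0.81667…, 0.60833…, 0.5, 0.39167…, 0.29167…, 0.24167…
lx·mx: 0, 1.576167…, 1.794583…, 1.07, 0.924333…, 1.280417…, 1.1455… → R0 = 7.791…
x·lx·mx: 0, 1.576167…, 3.589167…, 3.21, 3.697333…, 6.402083…, 6.873… → Σ = 25.34775…
T = 25.34775… / 7.791… = 3.253466… → 3.25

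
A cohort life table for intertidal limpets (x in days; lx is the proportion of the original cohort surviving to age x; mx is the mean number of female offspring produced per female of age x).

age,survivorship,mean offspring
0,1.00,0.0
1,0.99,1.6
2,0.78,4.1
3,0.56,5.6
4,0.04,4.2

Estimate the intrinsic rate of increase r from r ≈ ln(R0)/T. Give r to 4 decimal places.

0.9358

R0 = Σ lx·mx = 0 + 1.584 + 3.198 + 3.136 + 0.168 = 8.086
Σ x·lx·mx = 18.06; T = 18.06/8.086 = 2.23349…
r ≈ ln(R0)/T = ln(8.086)/2.23349… = 0.935815… → 0.9358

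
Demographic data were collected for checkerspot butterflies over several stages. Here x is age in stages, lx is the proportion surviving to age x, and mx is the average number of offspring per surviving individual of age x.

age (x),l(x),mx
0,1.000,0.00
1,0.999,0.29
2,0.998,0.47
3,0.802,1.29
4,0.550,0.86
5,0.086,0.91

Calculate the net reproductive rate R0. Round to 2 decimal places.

lx·mx by age: 0, 0.28971, 0.46906, 1.03458, 0.473, 0.07826
R0 = Σ lx·mx = 2.34461 → 2.34

2.34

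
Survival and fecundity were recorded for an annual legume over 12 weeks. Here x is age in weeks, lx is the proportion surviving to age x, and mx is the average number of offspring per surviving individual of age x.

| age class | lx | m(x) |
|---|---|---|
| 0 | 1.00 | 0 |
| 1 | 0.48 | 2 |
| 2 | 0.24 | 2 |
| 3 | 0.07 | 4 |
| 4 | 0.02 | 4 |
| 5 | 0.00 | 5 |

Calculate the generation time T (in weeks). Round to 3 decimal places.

1.711

lx·mx: 0, 0.96, 0.48, 0.28, 0.08, 0 → R0 = 1.8
x·lx·mx: 0, 0.96, 0.96, 0.84, 0.32, 0 → Σ = 3.08
T = 3.08 / 1.8 = 1.711111… → 1.711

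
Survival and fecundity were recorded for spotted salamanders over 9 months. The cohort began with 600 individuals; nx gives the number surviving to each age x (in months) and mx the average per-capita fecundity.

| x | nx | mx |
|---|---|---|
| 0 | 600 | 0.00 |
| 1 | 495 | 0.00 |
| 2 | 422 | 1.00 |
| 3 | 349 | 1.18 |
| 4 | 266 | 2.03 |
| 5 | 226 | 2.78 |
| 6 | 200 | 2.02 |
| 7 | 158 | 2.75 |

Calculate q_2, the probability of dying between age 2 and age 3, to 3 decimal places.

0.173

lx = nx/n0 = nx/600: 1, 0.825, 0.70333…, 0.58167…, 0.44333…, 0.37667…, 0.33333…, 0.26333…
q_2 = (l_2 − l_3) / l_2 = (0.703333… − 0.581667…) / 0.703333…
     = 0.121667… / 0.703333… = 0.172986… → 0.173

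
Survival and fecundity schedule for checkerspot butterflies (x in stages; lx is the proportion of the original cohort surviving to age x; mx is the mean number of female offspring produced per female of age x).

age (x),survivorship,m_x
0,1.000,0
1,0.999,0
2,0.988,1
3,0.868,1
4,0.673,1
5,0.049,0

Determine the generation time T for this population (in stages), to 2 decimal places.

lx·mx: 0, 0, 0.988, 0.868, 0.673, 0 → R0 = 2.529
x·lx·mx: 0, 0, 1.976, 2.604, 2.692, 0 → Σ = 7.272
T = 7.272 / 2.529 = 2.875445… → 2.88

2.88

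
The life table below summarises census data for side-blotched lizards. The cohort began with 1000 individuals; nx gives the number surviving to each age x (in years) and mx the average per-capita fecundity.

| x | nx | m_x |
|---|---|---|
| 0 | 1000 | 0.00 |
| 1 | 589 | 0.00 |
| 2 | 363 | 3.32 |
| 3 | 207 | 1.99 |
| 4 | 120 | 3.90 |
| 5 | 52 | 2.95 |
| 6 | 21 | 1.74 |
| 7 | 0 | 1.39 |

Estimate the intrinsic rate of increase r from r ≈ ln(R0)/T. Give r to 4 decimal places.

0.2875

lx = nx/n0 = nx/1000: 1, 0.589, 0.363, 0.207, 0.12, 0.052, 0.021, 0
R0 = Σ lx·mx = 0 + 0 + 1.20516 + 0.41193 + 0.468 + 0.1534 + 0.03654 + 0 = 2.27503
Σ x·lx·mx = 6.50435; T = 6.50435/2.27503 = 2.85902…
r ≈ ln(R0)/T = ln(2.27503)/2.85902… = 0.287509… → 0.2875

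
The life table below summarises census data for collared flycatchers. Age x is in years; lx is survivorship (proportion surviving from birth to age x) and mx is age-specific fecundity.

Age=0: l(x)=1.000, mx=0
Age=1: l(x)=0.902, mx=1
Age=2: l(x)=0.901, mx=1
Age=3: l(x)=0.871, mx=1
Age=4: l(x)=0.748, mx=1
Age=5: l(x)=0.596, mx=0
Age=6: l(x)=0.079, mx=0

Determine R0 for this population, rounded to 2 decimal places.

lx·mx by age: 0, 0.902, 0.901, 0.871, 0.748, 0, 0
R0 = Σ lx·mx = 3.422 → 3.42

3.42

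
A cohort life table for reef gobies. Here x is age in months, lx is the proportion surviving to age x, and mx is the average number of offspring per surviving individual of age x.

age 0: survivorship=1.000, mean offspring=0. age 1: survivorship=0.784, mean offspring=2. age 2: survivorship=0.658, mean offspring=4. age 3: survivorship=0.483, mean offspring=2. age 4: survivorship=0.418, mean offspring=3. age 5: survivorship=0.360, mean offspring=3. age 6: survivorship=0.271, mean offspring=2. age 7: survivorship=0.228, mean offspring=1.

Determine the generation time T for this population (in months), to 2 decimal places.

lx·mx: 0, 1.568, 2.632, 0.966, 1.254, 1.08, 0.542, 0.228 → R0 = 8.27
x·lx·mx: 0, 1.568, 5.264, 2.898, 5.016, 5.4, 3.252, 1.596 → Σ = 24.994
T = 24.994 / 8.27 = 3.022249… → 3.02

3.02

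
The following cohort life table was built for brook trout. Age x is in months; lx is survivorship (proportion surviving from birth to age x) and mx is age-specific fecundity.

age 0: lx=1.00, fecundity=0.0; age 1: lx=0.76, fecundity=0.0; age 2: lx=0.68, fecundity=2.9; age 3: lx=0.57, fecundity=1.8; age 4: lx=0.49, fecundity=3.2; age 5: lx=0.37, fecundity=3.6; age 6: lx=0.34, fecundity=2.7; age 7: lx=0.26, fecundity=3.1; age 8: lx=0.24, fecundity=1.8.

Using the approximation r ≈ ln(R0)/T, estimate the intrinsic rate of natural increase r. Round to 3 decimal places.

R0 = Σ lx·mx = 0 + 0 + 1.972 + 1.026 + 1.568 + 1.332 + 0.918 + 0.806 + 0.432 = 8.054
Σ x·lx·mx = 34.56; T = 34.56/8.054 = 4.29104…
r ≈ ln(R0)/T = ln(8.054)/4.29104… = 0.48617… → 0.486

0.486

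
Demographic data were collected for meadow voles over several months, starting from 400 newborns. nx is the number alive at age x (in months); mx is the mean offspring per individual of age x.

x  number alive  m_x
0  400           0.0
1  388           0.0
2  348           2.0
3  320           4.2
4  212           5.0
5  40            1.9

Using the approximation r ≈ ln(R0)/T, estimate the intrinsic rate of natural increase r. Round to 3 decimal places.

0.655

lx = nx/n0 = nx/400: 1, 0.97, 0.87, 0.8, 0.53, 0.1
R0 = Σ lx·mx = 0 + 0 + 1.74 + 3.36 + 2.65 + 0.19 = 7.94
Σ x·lx·mx = 25.11; T = 25.11/7.94 = 3.16247…
r ≈ ln(R0)/T = ln(7.94)/3.16247… = 0.65516… → 0.655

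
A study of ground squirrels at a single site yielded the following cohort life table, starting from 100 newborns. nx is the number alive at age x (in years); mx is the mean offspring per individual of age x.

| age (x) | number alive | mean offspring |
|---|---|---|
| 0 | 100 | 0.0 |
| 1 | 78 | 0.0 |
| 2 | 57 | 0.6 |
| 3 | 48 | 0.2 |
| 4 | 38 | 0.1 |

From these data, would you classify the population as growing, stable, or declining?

lx = nx/n0 = nx/100: 1, 0.78, 0.57, 0.48, 0.38
R0 = Σ lx·mx = 0 + 0 + 0.342 + 0.096 + 0.038 = 0.476
R0 < 1, so the population is declining.

declining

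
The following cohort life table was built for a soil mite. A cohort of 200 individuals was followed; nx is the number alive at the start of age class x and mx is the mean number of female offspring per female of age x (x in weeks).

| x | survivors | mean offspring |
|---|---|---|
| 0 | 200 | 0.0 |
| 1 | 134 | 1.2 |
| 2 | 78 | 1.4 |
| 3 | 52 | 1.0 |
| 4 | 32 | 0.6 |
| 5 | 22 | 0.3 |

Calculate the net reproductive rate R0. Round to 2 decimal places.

lx = nx/n0 = nx/200: 1, 0.67, 0.39, 0.26, 0.16, 0.11
lx·mx by age: 0, 0.804, 0.546, 0.26, 0.096, 0.033
R0 = Σ lx·mx = 1.739 → 1.74

1.74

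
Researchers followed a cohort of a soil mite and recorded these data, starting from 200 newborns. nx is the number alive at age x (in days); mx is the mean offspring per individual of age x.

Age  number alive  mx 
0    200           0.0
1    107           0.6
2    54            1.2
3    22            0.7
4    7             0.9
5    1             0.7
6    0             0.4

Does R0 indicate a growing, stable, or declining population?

declining

lx = nx/n0 = nx/200: 1, 0.535, 0.27, 0.11, 0.035, 0.005, 0
R0 = Σ lx·mx = 0 + 0.321 + 0.324 + 0.077 + 0.0315 + 0.0035 + 0 = 0.757
R0 < 1, so the population is declining.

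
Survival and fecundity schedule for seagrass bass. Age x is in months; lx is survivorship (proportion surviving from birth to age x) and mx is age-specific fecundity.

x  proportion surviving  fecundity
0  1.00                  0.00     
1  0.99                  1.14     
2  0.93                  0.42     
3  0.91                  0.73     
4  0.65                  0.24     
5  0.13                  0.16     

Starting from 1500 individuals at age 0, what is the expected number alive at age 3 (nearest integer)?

1365

Expected survivors = N0 · l_3 = 1500 × 0.91 = 1365 → 1365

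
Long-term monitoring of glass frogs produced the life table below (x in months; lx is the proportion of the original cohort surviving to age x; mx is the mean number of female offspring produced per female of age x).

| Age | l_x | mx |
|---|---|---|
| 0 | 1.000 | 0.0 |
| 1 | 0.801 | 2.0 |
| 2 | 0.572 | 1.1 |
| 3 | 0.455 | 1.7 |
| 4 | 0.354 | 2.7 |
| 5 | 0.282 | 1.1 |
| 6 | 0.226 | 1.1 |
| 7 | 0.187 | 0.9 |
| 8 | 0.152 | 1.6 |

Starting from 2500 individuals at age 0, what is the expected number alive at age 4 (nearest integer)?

Expected survivors = N0 · l_4 = 2500 × 0.354 = 885 → 885

885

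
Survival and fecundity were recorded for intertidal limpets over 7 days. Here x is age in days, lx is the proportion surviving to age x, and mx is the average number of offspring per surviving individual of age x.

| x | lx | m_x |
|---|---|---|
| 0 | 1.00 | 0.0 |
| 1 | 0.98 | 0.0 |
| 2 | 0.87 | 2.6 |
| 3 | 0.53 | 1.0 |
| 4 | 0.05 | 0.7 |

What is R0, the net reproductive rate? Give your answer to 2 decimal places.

lx·mx by age: 0, 0, 2.262, 0.53, 0.035
R0 = Σ lx·mx = 2.827 → 2.83

2.83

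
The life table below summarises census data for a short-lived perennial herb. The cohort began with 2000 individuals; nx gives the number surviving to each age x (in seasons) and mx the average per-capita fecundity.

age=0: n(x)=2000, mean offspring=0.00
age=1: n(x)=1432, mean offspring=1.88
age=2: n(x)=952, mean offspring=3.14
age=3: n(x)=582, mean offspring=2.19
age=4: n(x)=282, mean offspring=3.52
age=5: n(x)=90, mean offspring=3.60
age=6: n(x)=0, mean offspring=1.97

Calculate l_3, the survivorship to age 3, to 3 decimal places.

l_3 = n_3/n_0 = 582/2000 = 0.291 → 0.291

0.291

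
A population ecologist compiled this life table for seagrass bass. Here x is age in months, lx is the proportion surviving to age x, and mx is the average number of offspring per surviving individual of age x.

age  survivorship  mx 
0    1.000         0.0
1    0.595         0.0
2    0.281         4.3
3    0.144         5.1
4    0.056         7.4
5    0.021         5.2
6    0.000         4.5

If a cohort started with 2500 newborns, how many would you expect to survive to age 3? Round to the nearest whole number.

Expected survivors = N0 · l_3 = 2500 × 0.144 = 360 → 360

360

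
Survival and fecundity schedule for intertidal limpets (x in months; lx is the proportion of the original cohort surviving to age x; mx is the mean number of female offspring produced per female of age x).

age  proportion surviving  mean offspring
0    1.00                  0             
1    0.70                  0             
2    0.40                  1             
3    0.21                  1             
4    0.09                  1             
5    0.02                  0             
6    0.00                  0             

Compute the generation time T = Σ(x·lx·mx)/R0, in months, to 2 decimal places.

lx·mx: 0, 0, 0.4, 0.21, 0.09, 0, 0 → R0 = 0.7
x·lx·mx: 0, 0, 0.8, 0.63, 0.36, 0, 0 → Σ = 1.79
T = 1.79 / 0.7 = 2.557143… → 2.56

2.56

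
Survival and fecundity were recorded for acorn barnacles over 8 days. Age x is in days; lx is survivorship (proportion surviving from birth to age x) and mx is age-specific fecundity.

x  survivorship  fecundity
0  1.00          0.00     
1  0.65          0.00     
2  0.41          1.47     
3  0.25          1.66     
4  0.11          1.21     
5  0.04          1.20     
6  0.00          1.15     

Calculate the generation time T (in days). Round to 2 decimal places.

lx·mx: 0, 0, 0.6027, 0.415, 0.1331, 0.048, 0 → R0 = 1.1988
x·lx·mx: 0, 0, 1.2054, 1.245, 0.5324, 0.24, 0 → Σ = 3.2228
T = 3.2228 / 1.1988 = 2.688355… → 2.69

2.69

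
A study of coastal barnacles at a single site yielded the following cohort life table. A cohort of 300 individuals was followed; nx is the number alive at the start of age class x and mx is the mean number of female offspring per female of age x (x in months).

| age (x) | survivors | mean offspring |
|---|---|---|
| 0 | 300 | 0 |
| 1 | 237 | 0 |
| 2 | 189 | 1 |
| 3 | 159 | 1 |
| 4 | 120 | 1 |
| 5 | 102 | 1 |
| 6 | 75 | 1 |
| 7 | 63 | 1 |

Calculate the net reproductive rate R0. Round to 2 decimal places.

2.36

lx = nx/n0 = nx/300: 1, 0.79, 0.63, 0.53, 0.4, 0.34, 0.25, 0.21
lx·mx by age: 0, 0, 0.63, 0.53, 0.4, 0.34, 0.25, 0.21
R0 = Σ lx·mx = 2.36 → 2.36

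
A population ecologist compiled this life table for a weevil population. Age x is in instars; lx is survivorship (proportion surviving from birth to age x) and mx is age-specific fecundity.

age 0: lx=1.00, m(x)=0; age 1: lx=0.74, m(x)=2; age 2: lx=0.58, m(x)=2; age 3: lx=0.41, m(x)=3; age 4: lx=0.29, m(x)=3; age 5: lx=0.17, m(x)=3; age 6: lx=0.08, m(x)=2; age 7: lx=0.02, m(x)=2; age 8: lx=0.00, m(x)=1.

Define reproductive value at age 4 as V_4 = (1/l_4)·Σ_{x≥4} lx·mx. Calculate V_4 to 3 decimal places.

lx·mx for x ≥ 4: 0.87, 0.51, 0.16, 0.04, 0 → sum = 1.58
V_4 = 1.58 / l_4 = 1.58 / 0.29 = 5.448276… → 5.448

5.448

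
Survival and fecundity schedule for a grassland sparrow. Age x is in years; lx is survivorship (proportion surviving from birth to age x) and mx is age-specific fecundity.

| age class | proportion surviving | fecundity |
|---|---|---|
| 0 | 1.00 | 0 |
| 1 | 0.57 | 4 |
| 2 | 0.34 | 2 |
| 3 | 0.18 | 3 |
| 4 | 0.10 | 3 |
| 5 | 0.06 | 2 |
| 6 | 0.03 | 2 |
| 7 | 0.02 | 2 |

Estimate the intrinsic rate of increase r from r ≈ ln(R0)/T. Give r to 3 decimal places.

0.726

R0 = Σ lx·mx = 0 + 2.28 + 0.68 + 0.54 + 0.3 + 0.12 + 0.06 + 0.04 = 4.02
Σ x·lx·mx = 7.7; T = 7.7/4.02 = 1.91542…
r ≈ ln(R0)/T = ln(4.02)/1.91542… = 0.72636… → 0.726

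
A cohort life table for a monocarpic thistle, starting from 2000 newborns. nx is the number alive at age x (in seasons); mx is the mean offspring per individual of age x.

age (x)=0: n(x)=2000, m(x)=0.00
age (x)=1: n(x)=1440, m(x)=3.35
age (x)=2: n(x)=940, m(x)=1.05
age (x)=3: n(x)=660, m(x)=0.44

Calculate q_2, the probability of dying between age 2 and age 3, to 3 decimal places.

lx = nx/n0 = nx/2000: 1, 0.72, 0.47, 0.33
q_2 = (l_2 − l_3) / l_2 = (0.47 − 0.33) / 0.47
     = 0.14 / 0.47 = 0.297872… → 0.298

0.298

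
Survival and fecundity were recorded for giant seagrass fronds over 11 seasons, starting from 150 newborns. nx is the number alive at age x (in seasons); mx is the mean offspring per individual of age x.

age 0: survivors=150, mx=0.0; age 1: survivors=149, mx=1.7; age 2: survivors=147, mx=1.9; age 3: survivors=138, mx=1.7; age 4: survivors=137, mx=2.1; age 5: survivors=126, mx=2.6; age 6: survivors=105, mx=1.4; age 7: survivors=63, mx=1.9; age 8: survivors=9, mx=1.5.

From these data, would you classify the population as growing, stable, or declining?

lx = nx/n0 = nx/150: 1, 0.99333…, 0.98, 0.92, 0.91333…, 0.84, 0.7, 0.42, 0.06
R0 = Σ lx·mx = 0 + 1.688667… + 1.862 + 1.564 + 1.918… + 2.184 + 0.98 + 0.798 + 0.09 = 11.084667…
R0 > 1, so the population is growing.

growing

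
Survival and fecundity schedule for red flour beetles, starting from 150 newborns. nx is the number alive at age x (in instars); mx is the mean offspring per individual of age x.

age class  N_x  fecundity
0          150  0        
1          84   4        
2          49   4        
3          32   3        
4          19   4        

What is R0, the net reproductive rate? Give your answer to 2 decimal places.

lx = nx/n0 = nx/150: 1, 0.56, 0.32667…, 0.21333…, 0.12667…
lx·mx by age: 0, 2.24, 1.306667…, 0.64…, 0.506667…
R0 = Σ lx·mx = 4.693333… → 4.69

4.69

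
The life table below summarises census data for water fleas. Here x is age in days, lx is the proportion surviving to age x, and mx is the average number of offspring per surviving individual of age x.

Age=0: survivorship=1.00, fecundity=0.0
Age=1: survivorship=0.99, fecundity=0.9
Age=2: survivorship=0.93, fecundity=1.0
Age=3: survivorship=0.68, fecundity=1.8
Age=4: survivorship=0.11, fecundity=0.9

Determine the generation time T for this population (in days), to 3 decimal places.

lx·mx: 0, 0.891, 0.93, 1.224, 0.099 → R0 = 3.144
x·lx·mx: 0, 0.891, 1.86, 3.672, 0.396 → Σ = 6.819
T = 6.819 / 3.144 = 2.168893… → 2.169

2.169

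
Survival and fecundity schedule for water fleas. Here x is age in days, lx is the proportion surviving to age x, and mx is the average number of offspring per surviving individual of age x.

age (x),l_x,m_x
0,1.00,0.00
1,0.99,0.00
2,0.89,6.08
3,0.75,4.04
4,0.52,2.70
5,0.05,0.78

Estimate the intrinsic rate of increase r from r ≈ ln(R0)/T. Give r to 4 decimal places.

0.8803

R0 = Σ lx·mx = 0 + 0 + 5.4112 + 3.03 + 1.404 + 0.039 = 9.8842
Σ x·lx·mx = 25.7234; T = 25.7234/9.8842 = 2.60248…
r ≈ ln(R0)/T = ln(9.8842)/2.60248… = 0.880291… → 0.8803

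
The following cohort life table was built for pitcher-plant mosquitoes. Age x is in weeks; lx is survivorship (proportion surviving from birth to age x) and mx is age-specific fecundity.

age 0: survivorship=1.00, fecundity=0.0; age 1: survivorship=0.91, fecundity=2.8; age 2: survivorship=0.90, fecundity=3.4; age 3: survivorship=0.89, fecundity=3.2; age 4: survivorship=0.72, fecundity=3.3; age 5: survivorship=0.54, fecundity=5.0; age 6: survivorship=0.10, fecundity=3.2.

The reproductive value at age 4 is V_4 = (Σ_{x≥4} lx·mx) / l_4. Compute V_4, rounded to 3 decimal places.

7.494

lx·mx for x ≥ 4: 2.376, 2.7, 0.32 → sum = 5.396
V_4 = 5.396 / l_4 = 5.396 / 0.72 = 7.494444… → 7.494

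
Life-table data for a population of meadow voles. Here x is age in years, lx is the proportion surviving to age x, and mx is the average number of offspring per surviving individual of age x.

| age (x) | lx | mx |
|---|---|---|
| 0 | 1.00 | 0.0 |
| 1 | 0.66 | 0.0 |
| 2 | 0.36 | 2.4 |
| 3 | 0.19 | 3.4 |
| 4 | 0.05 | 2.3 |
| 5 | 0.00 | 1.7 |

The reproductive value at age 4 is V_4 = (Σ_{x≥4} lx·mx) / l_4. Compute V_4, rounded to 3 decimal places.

lx·mx for x ≥ 4: 0.115, 0 → sum = 0.115
V_4 = 0.115 / l_4 = 0.115 / 0.05 = 2.3 → 2.300

2.300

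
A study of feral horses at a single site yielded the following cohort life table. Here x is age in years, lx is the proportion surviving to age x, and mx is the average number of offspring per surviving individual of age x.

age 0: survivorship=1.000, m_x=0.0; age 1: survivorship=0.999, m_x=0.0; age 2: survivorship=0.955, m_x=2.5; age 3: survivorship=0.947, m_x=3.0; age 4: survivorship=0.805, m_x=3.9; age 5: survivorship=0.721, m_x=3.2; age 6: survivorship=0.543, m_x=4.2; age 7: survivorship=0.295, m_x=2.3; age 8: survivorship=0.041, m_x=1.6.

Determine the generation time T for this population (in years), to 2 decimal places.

lx·mx: 0, 0, 2.3875, 2.841, 3.1395, 2.3072, 2.2806, 0.6785, 0.0656 → R0 = 13.6999
x·lx·mx: 0, 0, 4.775, 8.523, 12.558, 11.536, 13.6836, 4.7495, 0.5248 → Σ = 56.3499
T = 56.3499 / 13.6999 = 4.113161… → 4.11

4.11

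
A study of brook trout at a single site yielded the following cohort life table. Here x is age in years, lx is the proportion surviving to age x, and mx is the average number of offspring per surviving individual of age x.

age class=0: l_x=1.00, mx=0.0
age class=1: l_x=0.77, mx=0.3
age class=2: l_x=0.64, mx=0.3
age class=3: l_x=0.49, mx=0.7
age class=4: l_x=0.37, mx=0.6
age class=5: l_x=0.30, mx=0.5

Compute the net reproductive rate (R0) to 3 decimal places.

lx·mx by age: 0, 0.231, 0.192, 0.343, 0.222, 0.15
R0 = Σ lx·mx = 1.138 → 1.138

1.138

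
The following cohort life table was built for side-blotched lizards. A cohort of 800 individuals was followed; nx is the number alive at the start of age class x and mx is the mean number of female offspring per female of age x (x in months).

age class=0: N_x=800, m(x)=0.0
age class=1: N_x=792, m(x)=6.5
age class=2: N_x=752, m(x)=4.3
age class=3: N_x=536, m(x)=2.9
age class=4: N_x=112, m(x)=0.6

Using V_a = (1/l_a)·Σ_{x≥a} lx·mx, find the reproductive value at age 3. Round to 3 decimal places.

lx = nx/n0 = nx/800: 1, 0.99, 0.94, 0.67, 0.14
lx·mx for x ≥ 3: 1.943, 0.084 → sum = 2.027
V_3 = 2.027 / l_3 = 2.027 / 0.67 = 3.025373… → 3.025

3.025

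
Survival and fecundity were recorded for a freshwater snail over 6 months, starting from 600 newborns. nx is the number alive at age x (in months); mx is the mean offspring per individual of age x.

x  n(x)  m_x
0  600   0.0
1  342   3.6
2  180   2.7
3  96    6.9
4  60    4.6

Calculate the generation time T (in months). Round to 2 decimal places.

lx = nx/n0 = nx/600: 1, 0.57, 0.3, 0.16, 0.1
lx·mx: 0, 2.052, 0.81, 1.104, 0.46 → R0 = 4.426
x·lx·mx: 0, 2.052, 1.62, 3.312, 1.84 → Σ = 8.824
T = 8.824 / 4.426 = 1.993674… → 1.99

1.99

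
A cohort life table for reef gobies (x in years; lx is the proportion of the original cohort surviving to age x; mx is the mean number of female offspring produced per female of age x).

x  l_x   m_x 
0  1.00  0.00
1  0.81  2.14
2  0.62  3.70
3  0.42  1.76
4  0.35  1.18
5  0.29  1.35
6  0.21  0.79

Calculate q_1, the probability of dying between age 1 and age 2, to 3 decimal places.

q_1 = (l_1 − l_2) / l_1 = (0.81 − 0.62) / 0.81
     = 0.19 / 0.81 = 0.234568… → 0.235

0.235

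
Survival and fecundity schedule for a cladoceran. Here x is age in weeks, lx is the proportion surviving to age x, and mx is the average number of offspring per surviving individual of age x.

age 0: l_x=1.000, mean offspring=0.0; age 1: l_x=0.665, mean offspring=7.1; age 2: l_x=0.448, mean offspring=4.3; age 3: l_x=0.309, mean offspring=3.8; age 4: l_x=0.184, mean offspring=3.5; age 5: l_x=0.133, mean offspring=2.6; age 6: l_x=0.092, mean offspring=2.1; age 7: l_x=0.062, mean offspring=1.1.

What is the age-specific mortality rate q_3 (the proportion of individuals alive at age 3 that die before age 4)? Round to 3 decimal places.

0.405

q_3 = (l_3 − l_4) / l_3 = (0.309 − 0.184) / 0.309
     = 0.125 / 0.309 = 0.404531… → 0.405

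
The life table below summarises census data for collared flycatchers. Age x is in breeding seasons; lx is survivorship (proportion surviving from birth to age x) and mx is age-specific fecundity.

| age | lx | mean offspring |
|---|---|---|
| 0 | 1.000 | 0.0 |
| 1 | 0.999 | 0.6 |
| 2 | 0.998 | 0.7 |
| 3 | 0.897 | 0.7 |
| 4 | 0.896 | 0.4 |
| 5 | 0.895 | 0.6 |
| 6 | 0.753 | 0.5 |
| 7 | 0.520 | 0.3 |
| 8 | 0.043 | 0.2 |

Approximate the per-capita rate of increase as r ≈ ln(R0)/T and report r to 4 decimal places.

R0 = Σ lx·mx = 0 + 0.5994 + 0.6986 + 0.6279 + 0.3584 + 0.537 + 0.3765 + 0.156 + 0.0086 = 3.3624
Σ x·lx·mx = 11.4187; T = 11.4187/3.3624 = 3.396…
r ≈ ln(R0)/T = ln(3.3624)/3.396… = 0.357084… → 0.3571

0.3571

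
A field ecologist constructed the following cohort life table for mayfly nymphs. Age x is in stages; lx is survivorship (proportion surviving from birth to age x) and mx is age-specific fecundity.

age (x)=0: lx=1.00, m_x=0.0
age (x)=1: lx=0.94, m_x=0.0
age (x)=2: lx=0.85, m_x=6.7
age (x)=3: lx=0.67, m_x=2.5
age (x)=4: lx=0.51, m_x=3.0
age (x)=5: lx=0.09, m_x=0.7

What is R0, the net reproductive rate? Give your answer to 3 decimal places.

lx·mx by age: 0, 0, 5.695, 1.675, 1.53, 0.063
R0 = Σ lx·mx = 8.963 → 8.963

8.963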